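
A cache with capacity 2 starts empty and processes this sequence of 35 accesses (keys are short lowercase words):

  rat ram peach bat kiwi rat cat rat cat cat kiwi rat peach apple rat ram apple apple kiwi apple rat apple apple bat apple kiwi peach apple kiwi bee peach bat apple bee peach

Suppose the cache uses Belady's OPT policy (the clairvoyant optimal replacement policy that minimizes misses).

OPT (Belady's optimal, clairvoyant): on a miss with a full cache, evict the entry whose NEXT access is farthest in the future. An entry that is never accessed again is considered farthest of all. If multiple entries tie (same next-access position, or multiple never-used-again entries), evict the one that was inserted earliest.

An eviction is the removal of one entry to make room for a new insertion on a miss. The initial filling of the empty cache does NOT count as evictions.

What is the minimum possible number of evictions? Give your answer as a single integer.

Answer: 18

Derivation:
OPT (Belady) simulation (capacity=2):
  1. access rat: MISS. Cache: [rat]
  2. access ram: MISS. Cache: [rat ram]
  3. access peach: MISS, evict ram (next use: step 16). Cache: [rat peach]
  4. access bat: MISS, evict peach (next use: step 13). Cache: [rat bat]
  5. access kiwi: MISS, evict bat (next use: step 24). Cache: [rat kiwi]
  6. access rat: HIT. Next use of rat: step 8. Cache: [rat kiwi]
  7. access cat: MISS, evict kiwi (next use: step 11). Cache: [rat cat]
  8. access rat: HIT. Next use of rat: step 12. Cache: [rat cat]
  9. access cat: HIT. Next use of cat: step 10. Cache: [rat cat]
  10. access cat: HIT. Next use of cat: never. Cache: [rat cat]
  11. access kiwi: MISS, evict cat (next use: never). Cache: [rat kiwi]
  12. access rat: HIT. Next use of rat: step 15. Cache: [rat kiwi]
  13. access peach: MISS, evict kiwi (next use: step 19). Cache: [rat peach]
  14. access apple: MISS, evict peach (next use: step 27). Cache: [rat apple]
  15. access rat: HIT. Next use of rat: step 21. Cache: [rat apple]
  16. access ram: MISS, evict rat (next use: step 21). Cache: [apple ram]
  17. access apple: HIT. Next use of apple: step 18. Cache: [apple ram]
  18. access apple: HIT. Next use of apple: step 20. Cache: [apple ram]
  19. access kiwi: MISS, evict ram (next use: never). Cache: [apple kiwi]
  20. access apple: HIT. Next use of apple: step 22. Cache: [apple kiwi]
  21. access rat: MISS, evict kiwi (next use: step 26). Cache: [apple rat]
  22. access apple: HIT. Next use of apple: step 23. Cache: [apple rat]
  23. access apple: HIT. Next use of apple: step 25. Cache: [apple rat]
  24. access bat: MISS, evict rat (next use: never). Cache: [apple bat]
  25. access apple: HIT. Next use of apple: step 28. Cache: [apple bat]
  26. access kiwi: MISS, evict bat (next use: step 32). Cache: [apple kiwi]
  27. access peach: MISS, evict kiwi (next use: step 29). Cache: [apple peach]
  28. access apple: HIT. Next use of apple: step 33. Cache: [apple peach]
  29. access kiwi: MISS, evict apple (next use: step 33). Cache: [peach kiwi]
  30. access bee: MISS, evict kiwi (next use: never). Cache: [peach bee]
  31. access peach: HIT. Next use of peach: step 35. Cache: [peach bee]
  32. access bat: MISS, evict peach (next use: step 35). Cache: [bee bat]
  33. access apple: MISS, evict bat (next use: never). Cache: [bee apple]
  34. access bee: HIT. Next use of bee: never. Cache: [bee apple]
  35. access peach: MISS, evict bee (next use: never). Cache: [apple peach]
Total: 15 hits, 20 misses, 18 evictions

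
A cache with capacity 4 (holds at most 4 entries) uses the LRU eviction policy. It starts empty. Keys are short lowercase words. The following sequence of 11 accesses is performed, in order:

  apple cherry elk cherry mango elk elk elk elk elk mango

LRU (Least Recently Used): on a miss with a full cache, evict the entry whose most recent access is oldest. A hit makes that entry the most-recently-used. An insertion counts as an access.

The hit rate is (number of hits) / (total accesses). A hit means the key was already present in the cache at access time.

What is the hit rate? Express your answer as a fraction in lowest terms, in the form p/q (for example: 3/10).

LRU simulation (capacity=4):
  1. access apple: MISS. Cache (LRU->MRU): [apple]
  2. access cherry: MISS. Cache (LRU->MRU): [apple cherry]
  3. access elk: MISS. Cache (LRU->MRU): [apple cherry elk]
  4. access cherry: HIT. Cache (LRU->MRU): [apple elk cherry]
  5. access mango: MISS. Cache (LRU->MRU): [apple elk cherry mango]
  6. access elk: HIT. Cache (LRU->MRU): [apple cherry mango elk]
  7. access elk: HIT. Cache (LRU->MRU): [apple cherry mango elk]
  8. access elk: HIT. Cache (LRU->MRU): [apple cherry mango elk]
  9. access elk: HIT. Cache (LRU->MRU): [apple cherry mango elk]
  10. access elk: HIT. Cache (LRU->MRU): [apple cherry mango elk]
  11. access mango: HIT. Cache (LRU->MRU): [apple cherry elk mango]
Total: 7 hits, 4 misses, 0 evictions

Hit rate = 7/11

Answer: 7/11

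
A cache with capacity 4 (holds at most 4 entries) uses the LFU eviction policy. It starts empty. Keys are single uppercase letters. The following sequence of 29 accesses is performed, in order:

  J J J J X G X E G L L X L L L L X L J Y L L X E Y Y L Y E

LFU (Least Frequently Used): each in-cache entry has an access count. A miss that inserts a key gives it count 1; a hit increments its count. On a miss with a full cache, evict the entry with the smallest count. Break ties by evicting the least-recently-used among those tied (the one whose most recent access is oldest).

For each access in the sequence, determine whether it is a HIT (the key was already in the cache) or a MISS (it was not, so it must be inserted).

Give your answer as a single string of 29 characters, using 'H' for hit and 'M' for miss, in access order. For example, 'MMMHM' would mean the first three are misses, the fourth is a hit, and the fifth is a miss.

LFU simulation (capacity=4):
  1. access J: MISS. Cache: [J(c=1)]
  2. access J: HIT, count now 2. Cache: [J(c=2)]
  3. access J: HIT, count now 3. Cache: [J(c=3)]
  4. access J: HIT, count now 4. Cache: [J(c=4)]
  5. access X: MISS. Cache: [X(c=1) J(c=4)]
  6. access G: MISS. Cache: [X(c=1) G(c=1) J(c=4)]
  7. access X: HIT, count now 2. Cache: [G(c=1) X(c=2) J(c=4)]
  8. access E: MISS. Cache: [G(c=1) E(c=1) X(c=2) J(c=4)]
  9. access G: HIT, count now 2. Cache: [E(c=1) X(c=2) G(c=2) J(c=4)]
  10. access L: MISS, evict E(c=1). Cache: [L(c=1) X(c=2) G(c=2) J(c=4)]
  11. access L: HIT, count now 2. Cache: [X(c=2) G(c=2) L(c=2) J(c=4)]
  12. access X: HIT, count now 3. Cache: [G(c=2) L(c=2) X(c=3) J(c=4)]
  13. access L: HIT, count now 3. Cache: [G(c=2) X(c=3) L(c=3) J(c=4)]
  14. access L: HIT, count now 4. Cache: [G(c=2) X(c=3) J(c=4) L(c=4)]
  15. access L: HIT, count now 5. Cache: [G(c=2) X(c=3) J(c=4) L(c=5)]
  16. access L: HIT, count now 6. Cache: [G(c=2) X(c=3) J(c=4) L(c=6)]
  17. access X: HIT, count now 4. Cache: [G(c=2) J(c=4) X(c=4) L(c=6)]
  18. access L: HIT, count now 7. Cache: [G(c=2) J(c=4) X(c=4) L(c=7)]
  19. access J: HIT, count now 5. Cache: [G(c=2) X(c=4) J(c=5) L(c=7)]
  20. access Y: MISS, evict G(c=2). Cache: [Y(c=1) X(c=4) J(c=5) L(c=7)]
  21. access L: HIT, count now 8. Cache: [Y(c=1) X(c=4) J(c=5) L(c=8)]
  22. access L: HIT, count now 9. Cache: [Y(c=1) X(c=4) J(c=5) L(c=9)]
  23. access X: HIT, count now 5. Cache: [Y(c=1) J(c=5) X(c=5) L(c=9)]
  24. access E: MISS, evict Y(c=1). Cache: [E(c=1) J(c=5) X(c=5) L(c=9)]
  25. access Y: MISS, evict E(c=1). Cache: [Y(c=1) J(c=5) X(c=5) L(c=9)]
  26. access Y: HIT, count now 2. Cache: [Y(c=2) J(c=5) X(c=5) L(c=9)]
  27. access L: HIT, count now 10. Cache: [Y(c=2) J(c=5) X(c=5) L(c=10)]
  28. access Y: HIT, count now 3. Cache: [Y(c=3) J(c=5) X(c=5) L(c=10)]
  29. access E: MISS, evict Y(c=3). Cache: [E(c=1) J(c=5) X(c=5) L(c=10)]
Total: 20 hits, 9 misses, 5 evictions

Answer: MHHHMMHMHMHHHHHHHHHMHHHMMHHHM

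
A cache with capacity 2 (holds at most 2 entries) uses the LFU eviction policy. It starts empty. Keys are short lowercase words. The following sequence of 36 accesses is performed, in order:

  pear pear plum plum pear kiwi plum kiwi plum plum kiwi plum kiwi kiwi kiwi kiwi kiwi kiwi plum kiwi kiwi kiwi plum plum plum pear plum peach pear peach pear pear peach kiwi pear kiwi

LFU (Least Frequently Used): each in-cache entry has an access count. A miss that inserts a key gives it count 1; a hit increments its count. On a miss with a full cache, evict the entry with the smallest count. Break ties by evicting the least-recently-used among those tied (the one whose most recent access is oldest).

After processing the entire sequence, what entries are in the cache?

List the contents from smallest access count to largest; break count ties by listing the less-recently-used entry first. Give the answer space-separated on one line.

LFU simulation (capacity=2):
  1. access pear: MISS. Cache: [pear(c=1)]
  2. access pear: HIT, count now 2. Cache: [pear(c=2)]
  3. access plum: MISS. Cache: [plum(c=1) pear(c=2)]
  4. access plum: HIT, count now 2. Cache: [pear(c=2) plum(c=2)]
  5. access pear: HIT, count now 3. Cache: [plum(c=2) pear(c=3)]
  6. access kiwi: MISS, evict plum(c=2). Cache: [kiwi(c=1) pear(c=3)]
  7. access plum: MISS, evict kiwi(c=1). Cache: [plum(c=1) pear(c=3)]
  8. access kiwi: MISS, evict plum(c=1). Cache: [kiwi(c=1) pear(c=3)]
  9. access plum: MISS, evict kiwi(c=1). Cache: [plum(c=1) pear(c=3)]
  10. access plum: HIT, count now 2. Cache: [plum(c=2) pear(c=3)]
  11. access kiwi: MISS, evict plum(c=2). Cache: [kiwi(c=1) pear(c=3)]
  12. access plum: MISS, evict kiwi(c=1). Cache: [plum(c=1) pear(c=3)]
  13. access kiwi: MISS, evict plum(c=1). Cache: [kiwi(c=1) pear(c=3)]
  14. access kiwi: HIT, count now 2. Cache: [kiwi(c=2) pear(c=3)]
  15. access kiwi: HIT, count now 3. Cache: [pear(c=3) kiwi(c=3)]
  16. access kiwi: HIT, count now 4. Cache: [pear(c=3) kiwi(c=4)]
  17. access kiwi: HIT, count now 5. Cache: [pear(c=3) kiwi(c=5)]
  18. access kiwi: HIT, count now 6. Cache: [pear(c=3) kiwi(c=6)]
  19. access plum: MISS, evict pear(c=3). Cache: [plum(c=1) kiwi(c=6)]
  20. access kiwi: HIT, count now 7. Cache: [plum(c=1) kiwi(c=7)]
  21. access kiwi: HIT, count now 8. Cache: [plum(c=1) kiwi(c=8)]
  22. access kiwi: HIT, count now 9. Cache: [plum(c=1) kiwi(c=9)]
  23. access plum: HIT, count now 2. Cache: [plum(c=2) kiwi(c=9)]
  24. access plum: HIT, count now 3. Cache: [plum(c=3) kiwi(c=9)]
  25. access plum: HIT, count now 4. Cache: [plum(c=4) kiwi(c=9)]
  26. access pear: MISS, evict plum(c=4). Cache: [pear(c=1) kiwi(c=9)]
  27. access plum: MISS, evict pear(c=1). Cache: [plum(c=1) kiwi(c=9)]
  28. access peach: MISS, evict plum(c=1). Cache: [peach(c=1) kiwi(c=9)]
  29. access pear: MISS, evict peach(c=1). Cache: [pear(c=1) kiwi(c=9)]
  30. access peach: MISS, evict pear(c=1). Cache: [peach(c=1) kiwi(c=9)]
  31. access pear: MISS, evict peach(c=1). Cache: [pear(c=1) kiwi(c=9)]
  32. access pear: HIT, count now 2. Cache: [pear(c=2) kiwi(c=9)]
  33. access peach: MISS, evict pear(c=2). Cache: [peach(c=1) kiwi(c=9)]
  34. access kiwi: HIT, count now 10. Cache: [peach(c=1) kiwi(c=10)]
  35. access pear: MISS, evict peach(c=1). Cache: [pear(c=1) kiwi(c=10)]
  36. access kiwi: HIT, count now 11. Cache: [pear(c=1) kiwi(c=11)]
Total: 18 hits, 18 misses, 16 evictions

Answer: pear kiwi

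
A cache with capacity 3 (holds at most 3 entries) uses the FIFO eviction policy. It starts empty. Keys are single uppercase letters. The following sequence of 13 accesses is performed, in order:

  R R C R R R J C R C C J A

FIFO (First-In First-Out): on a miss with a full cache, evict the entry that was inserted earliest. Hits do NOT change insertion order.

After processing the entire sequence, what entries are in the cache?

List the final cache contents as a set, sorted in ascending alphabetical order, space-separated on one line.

Answer: A C J

Derivation:
FIFO simulation (capacity=3):
  1. access R: MISS. Cache (old->new): [R]
  2. access R: HIT. Cache (old->new): [R]
  3. access C: MISS. Cache (old->new): [R C]
  4. access R: HIT. Cache (old->new): [R C]
  5. access R: HIT. Cache (old->new): [R C]
  6. access R: HIT. Cache (old->new): [R C]
  7. access J: MISS. Cache (old->new): [R C J]
  8. access C: HIT. Cache (old->new): [R C J]
  9. access R: HIT. Cache (old->new): [R C J]
  10. access C: HIT. Cache (old->new): [R C J]
  11. access C: HIT. Cache (old->new): [R C J]
  12. access J: HIT. Cache (old->new): [R C J]
  13. access A: MISS, evict R. Cache (old->new): [C J A]
Total: 9 hits, 4 misses, 1 evictions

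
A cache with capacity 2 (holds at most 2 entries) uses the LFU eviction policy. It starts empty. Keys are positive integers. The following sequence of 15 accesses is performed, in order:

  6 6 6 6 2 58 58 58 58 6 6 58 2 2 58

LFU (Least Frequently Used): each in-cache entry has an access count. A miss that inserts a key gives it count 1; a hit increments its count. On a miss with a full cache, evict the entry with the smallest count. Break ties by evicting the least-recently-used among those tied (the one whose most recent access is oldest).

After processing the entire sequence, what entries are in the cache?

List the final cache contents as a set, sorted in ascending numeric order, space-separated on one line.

Answer: 6 58

Derivation:
LFU simulation (capacity=2):
  1. access 6: MISS. Cache: [6(c=1)]
  2. access 6: HIT, count now 2. Cache: [6(c=2)]
  3. access 6: HIT, count now 3. Cache: [6(c=3)]
  4. access 6: HIT, count now 4. Cache: [6(c=4)]
  5. access 2: MISS. Cache: [2(c=1) 6(c=4)]
  6. access 58: MISS, evict 2(c=1). Cache: [58(c=1) 6(c=4)]
  7. access 58: HIT, count now 2. Cache: [58(c=2) 6(c=4)]
  8. access 58: HIT, count now 3. Cache: [58(c=3) 6(c=4)]
  9. access 58: HIT, count now 4. Cache: [6(c=4) 58(c=4)]
  10. access 6: HIT, count now 5. Cache: [58(c=4) 6(c=5)]
  11. access 6: HIT, count now 6. Cache: [58(c=4) 6(c=6)]
  12. access 58: HIT, count now 5. Cache: [58(c=5) 6(c=6)]
  13. access 2: MISS, evict 58(c=5). Cache: [2(c=1) 6(c=6)]
  14. access 2: HIT, count now 2. Cache: [2(c=2) 6(c=6)]
  15. access 58: MISS, evict 2(c=2). Cache: [58(c=1) 6(c=6)]
Total: 10 hits, 5 misses, 3 evictions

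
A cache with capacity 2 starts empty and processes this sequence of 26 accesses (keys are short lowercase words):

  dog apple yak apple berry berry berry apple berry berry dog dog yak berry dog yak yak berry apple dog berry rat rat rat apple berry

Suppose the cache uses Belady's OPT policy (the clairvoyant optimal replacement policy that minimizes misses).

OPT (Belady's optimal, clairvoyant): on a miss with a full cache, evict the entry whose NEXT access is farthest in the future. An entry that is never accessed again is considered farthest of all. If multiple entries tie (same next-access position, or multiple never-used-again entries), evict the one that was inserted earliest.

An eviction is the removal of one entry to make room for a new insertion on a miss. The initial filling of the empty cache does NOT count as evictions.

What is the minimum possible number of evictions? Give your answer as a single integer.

Answer: 10

Derivation:
OPT (Belady) simulation (capacity=2):
  1. access dog: MISS. Cache: [dog]
  2. access apple: MISS. Cache: [dog apple]
  3. access yak: MISS, evict dog (next use: step 11). Cache: [apple yak]
  4. access apple: HIT. Next use of apple: step 8. Cache: [apple yak]
  5. access berry: MISS, evict yak (next use: step 13). Cache: [apple berry]
  6. access berry: HIT. Next use of berry: step 7. Cache: [apple berry]
  7. access berry: HIT. Next use of berry: step 9. Cache: [apple berry]
  8. access apple: HIT. Next use of apple: step 19. Cache: [apple berry]
  9. access berry: HIT. Next use of berry: step 10. Cache: [apple berry]
  10. access berry: HIT. Next use of berry: step 14. Cache: [apple berry]
  11. access dog: MISS, evict apple (next use: step 19). Cache: [berry dog]
  12. access dog: HIT. Next use of dog: step 15. Cache: [berry dog]
  13. access yak: MISS, evict dog (next use: step 15). Cache: [berry yak]
  14. access berry: HIT. Next use of berry: step 18. Cache: [berry yak]
  15. access dog: MISS, evict berry (next use: step 18). Cache: [yak dog]
  16. access yak: HIT. Next use of yak: step 17. Cache: [yak dog]
  17. access yak: HIT. Next use of yak: never. Cache: [yak dog]
  18. access berry: MISS, evict yak (next use: never). Cache: [dog berry]
  19. access apple: MISS, evict berry (next use: step 21). Cache: [dog apple]
  20. access dog: HIT. Next use of dog: never. Cache: [dog apple]
  21. access berry: MISS, evict dog (next use: never). Cache: [apple berry]
  22. access rat: MISS, evict berry (next use: step 26). Cache: [apple rat]
  23. access rat: HIT. Next use of rat: step 24. Cache: [apple rat]
  24. access rat: HIT. Next use of rat: never. Cache: [apple rat]
  25. access apple: HIT. Next use of apple: never. Cache: [apple rat]
  26. access berry: MISS, evict apple (next use: never). Cache: [rat berry]
Total: 14 hits, 12 misses, 10 evictions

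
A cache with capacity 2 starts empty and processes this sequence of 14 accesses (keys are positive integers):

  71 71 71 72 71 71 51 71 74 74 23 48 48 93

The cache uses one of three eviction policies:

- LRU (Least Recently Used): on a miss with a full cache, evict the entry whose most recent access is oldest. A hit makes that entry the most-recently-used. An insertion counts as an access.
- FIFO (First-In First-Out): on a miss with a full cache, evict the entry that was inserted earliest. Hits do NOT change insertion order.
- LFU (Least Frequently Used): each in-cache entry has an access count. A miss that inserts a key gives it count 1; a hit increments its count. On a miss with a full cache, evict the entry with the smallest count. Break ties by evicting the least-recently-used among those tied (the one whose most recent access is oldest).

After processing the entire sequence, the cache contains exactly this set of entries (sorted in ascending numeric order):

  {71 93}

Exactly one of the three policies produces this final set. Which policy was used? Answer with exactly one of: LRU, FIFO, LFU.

Answer: LFU

Derivation:
Simulating under each policy and comparing final sets:
  LRU: final set = {48 93} -> differs
  FIFO: final set = {48 93} -> differs
  LFU: final set = {71 93} -> MATCHES target
Only LFU produces the target set.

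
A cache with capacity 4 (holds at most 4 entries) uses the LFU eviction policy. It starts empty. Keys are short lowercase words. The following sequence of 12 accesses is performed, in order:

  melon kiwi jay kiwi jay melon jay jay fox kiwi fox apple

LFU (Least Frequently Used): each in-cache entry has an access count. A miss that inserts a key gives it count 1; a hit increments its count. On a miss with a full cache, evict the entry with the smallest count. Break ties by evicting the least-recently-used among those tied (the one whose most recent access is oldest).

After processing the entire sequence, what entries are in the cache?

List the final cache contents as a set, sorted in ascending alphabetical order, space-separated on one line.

Answer: apple fox jay kiwi

Derivation:
LFU simulation (capacity=4):
  1. access melon: MISS. Cache: [melon(c=1)]
  2. access kiwi: MISS. Cache: [melon(c=1) kiwi(c=1)]
  3. access jay: MISS. Cache: [melon(c=1) kiwi(c=1) jay(c=1)]
  4. access kiwi: HIT, count now 2. Cache: [melon(c=1) jay(c=1) kiwi(c=2)]
  5. access jay: HIT, count now 2. Cache: [melon(c=1) kiwi(c=2) jay(c=2)]
  6. access melon: HIT, count now 2. Cache: [kiwi(c=2) jay(c=2) melon(c=2)]
  7. access jay: HIT, count now 3. Cache: [kiwi(c=2) melon(c=2) jay(c=3)]
  8. access jay: HIT, count now 4. Cache: [kiwi(c=2) melon(c=2) jay(c=4)]
  9. access fox: MISS. Cache: [fox(c=1) kiwi(c=2) melon(c=2) jay(c=4)]
  10. access kiwi: HIT, count now 3. Cache: [fox(c=1) melon(c=2) kiwi(c=3) jay(c=4)]
  11. access fox: HIT, count now 2. Cache: [melon(c=2) fox(c=2) kiwi(c=3) jay(c=4)]
  12. access apple: MISS, evict melon(c=2). Cache: [apple(c=1) fox(c=2) kiwi(c=3) jay(c=4)]
Total: 7 hits, 5 misses, 1 evictions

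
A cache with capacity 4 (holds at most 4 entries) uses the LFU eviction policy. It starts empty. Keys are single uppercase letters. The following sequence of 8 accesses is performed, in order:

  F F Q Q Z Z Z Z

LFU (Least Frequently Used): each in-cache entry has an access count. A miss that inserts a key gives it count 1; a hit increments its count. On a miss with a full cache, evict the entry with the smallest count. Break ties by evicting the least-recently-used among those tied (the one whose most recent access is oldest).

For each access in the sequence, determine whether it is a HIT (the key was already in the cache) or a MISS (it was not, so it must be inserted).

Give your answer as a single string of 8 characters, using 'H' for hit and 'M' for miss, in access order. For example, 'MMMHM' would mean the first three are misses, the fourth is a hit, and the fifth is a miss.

Answer: MHMHMHHH

Derivation:
LFU simulation (capacity=4):
  1. access F: MISS. Cache: [F(c=1)]
  2. access F: HIT, count now 2. Cache: [F(c=2)]
  3. access Q: MISS. Cache: [Q(c=1) F(c=2)]
  4. access Q: HIT, count now 2. Cache: [F(c=2) Q(c=2)]
  5. access Z: MISS. Cache: [Z(c=1) F(c=2) Q(c=2)]
  6. access Z: HIT, count now 2. Cache: [F(c=2) Q(c=2) Z(c=2)]
  7. access Z: HIT, count now 3. Cache: [F(c=2) Q(c=2) Z(c=3)]
  8. access Z: HIT, count now 4. Cache: [F(c=2) Q(c=2) Z(c=4)]
Total: 5 hits, 3 misses, 0 evictions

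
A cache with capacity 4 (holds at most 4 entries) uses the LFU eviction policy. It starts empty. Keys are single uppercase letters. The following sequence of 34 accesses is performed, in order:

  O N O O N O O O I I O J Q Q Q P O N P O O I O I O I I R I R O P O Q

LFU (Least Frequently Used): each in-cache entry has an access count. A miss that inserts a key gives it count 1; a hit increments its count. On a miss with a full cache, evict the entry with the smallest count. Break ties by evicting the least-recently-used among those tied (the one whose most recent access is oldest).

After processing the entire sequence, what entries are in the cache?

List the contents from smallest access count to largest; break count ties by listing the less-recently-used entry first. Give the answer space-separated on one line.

Answer: P Q I O

Derivation:
LFU simulation (capacity=4):
  1. access O: MISS. Cache: [O(c=1)]
  2. access N: MISS. Cache: [O(c=1) N(c=1)]
  3. access O: HIT, count now 2. Cache: [N(c=1) O(c=2)]
  4. access O: HIT, count now 3. Cache: [N(c=1) O(c=3)]
  5. access N: HIT, count now 2. Cache: [N(c=2) O(c=3)]
  6. access O: HIT, count now 4. Cache: [N(c=2) O(c=4)]
  7. access O: HIT, count now 5. Cache: [N(c=2) O(c=5)]
  8. access O: HIT, count now 6. Cache: [N(c=2) O(c=6)]
  9. access I: MISS. Cache: [I(c=1) N(c=2) O(c=6)]
  10. access I: HIT, count now 2. Cache: [N(c=2) I(c=2) O(c=6)]
  11. access O: HIT, count now 7. Cache: [N(c=2) I(c=2) O(c=7)]
  12. access J: MISS. Cache: [J(c=1) N(c=2) I(c=2) O(c=7)]
  13. access Q: MISS, evict J(c=1). Cache: [Q(c=1) N(c=2) I(c=2) O(c=7)]
  14. access Q: HIT, count now 2. Cache: [N(c=2) I(c=2) Q(c=2) O(c=7)]
  15. access Q: HIT, count now 3. Cache: [N(c=2) I(c=2) Q(c=3) O(c=7)]
  16. access P: MISS, evict N(c=2). Cache: [P(c=1) I(c=2) Q(c=3) O(c=7)]
  17. access O: HIT, count now 8. Cache: [P(c=1) I(c=2) Q(c=3) O(c=8)]
  18. access N: MISS, evict P(c=1). Cache: [N(c=1) I(c=2) Q(c=3) O(c=8)]
  19. access P: MISS, evict N(c=1). Cache: [P(c=1) I(c=2) Q(c=3) O(c=8)]
  20. access O: HIT, count now 9. Cache: [P(c=1) I(c=2) Q(c=3) O(c=9)]
  21. access O: HIT, count now 10. Cache: [P(c=1) I(c=2) Q(c=3) O(c=10)]
  22. access I: HIT, count now 3. Cache: [P(c=1) Q(c=3) I(c=3) O(c=10)]
  23. access O: HIT, count now 11. Cache: [P(c=1) Q(c=3) I(c=3) O(c=11)]
  24. access I: HIT, count now 4. Cache: [P(c=1) Q(c=3) I(c=4) O(c=11)]
  25. access O: HIT, count now 12. Cache: [P(c=1) Q(c=3) I(c=4) O(c=12)]
  26. access I: HIT, count now 5. Cache: [P(c=1) Q(c=3) I(c=5) O(c=12)]
  27. access I: HIT, count now 6. Cache: [P(c=1) Q(c=3) I(c=6) O(c=12)]
  28. access R: MISS, evict P(c=1). Cache: [R(c=1) Q(c=3) I(c=6) O(c=12)]
  29. access I: HIT, count now 7. Cache: [R(c=1) Q(c=3) I(c=7) O(c=12)]
  30. access R: HIT, count now 2. Cache: [R(c=2) Q(c=3) I(c=7) O(c=12)]
  31. access O: HIT, count now 13. Cache: [R(c=2) Q(c=3) I(c=7) O(c=13)]
  32. access P: MISS, evict R(c=2). Cache: [P(c=1) Q(c=3) I(c=7) O(c=13)]
  33. access O: HIT, count now 14. Cache: [P(c=1) Q(c=3) I(c=7) O(c=14)]
  34. access Q: HIT, count now 4. Cache: [P(c=1) Q(c=4) I(c=7) O(c=14)]
Total: 24 hits, 10 misses, 6 evictions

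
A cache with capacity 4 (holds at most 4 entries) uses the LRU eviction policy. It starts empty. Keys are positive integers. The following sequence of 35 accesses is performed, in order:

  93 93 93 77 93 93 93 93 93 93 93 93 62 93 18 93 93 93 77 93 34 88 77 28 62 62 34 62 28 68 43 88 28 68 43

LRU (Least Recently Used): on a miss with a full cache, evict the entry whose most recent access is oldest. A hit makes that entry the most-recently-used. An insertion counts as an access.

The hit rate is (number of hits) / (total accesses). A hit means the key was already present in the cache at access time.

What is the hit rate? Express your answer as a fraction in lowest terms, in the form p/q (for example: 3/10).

LRU simulation (capacity=4):
  1. access 93: MISS. Cache (LRU->MRU): [93]
  2. access 93: HIT. Cache (LRU->MRU): [93]
  3. access 93: HIT. Cache (LRU->MRU): [93]
  4. access 77: MISS. Cache (LRU->MRU): [93 77]
  5. access 93: HIT. Cache (LRU->MRU): [77 93]
  6. access 93: HIT. Cache (LRU->MRU): [77 93]
  7. access 93: HIT. Cache (LRU->MRU): [77 93]
  8. access 93: HIT. Cache (LRU->MRU): [77 93]
  9. access 93: HIT. Cache (LRU->MRU): [77 93]
  10. access 93: HIT. Cache (LRU->MRU): [77 93]
  11. access 93: HIT. Cache (LRU->MRU): [77 93]
  12. access 93: HIT. Cache (LRU->MRU): [77 93]
  13. access 62: MISS. Cache (LRU->MRU): [77 93 62]
  14. access 93: HIT. Cache (LRU->MRU): [77 62 93]
  15. access 18: MISS. Cache (LRU->MRU): [77 62 93 18]
  16. access 93: HIT. Cache (LRU->MRU): [77 62 18 93]
  17. access 93: HIT. Cache (LRU->MRU): [77 62 18 93]
  18. access 93: HIT. Cache (LRU->MRU): [77 62 18 93]
  19. access 77: HIT. Cache (LRU->MRU): [62 18 93 77]
  20. access 93: HIT. Cache (LRU->MRU): [62 18 77 93]
  21. access 34: MISS, evict 62. Cache (LRU->MRU): [18 77 93 34]
  22. access 88: MISS, evict 18. Cache (LRU->MRU): [77 93 34 88]
  23. access 77: HIT. Cache (LRU->MRU): [93 34 88 77]
  24. access 28: MISS, evict 93. Cache (LRU->MRU): [34 88 77 28]
  25. access 62: MISS, evict 34. Cache (LRU->MRU): [88 77 28 62]
  26. access 62: HIT. Cache (LRU->MRU): [88 77 28 62]
  27. access 34: MISS, evict 88. Cache (LRU->MRU): [77 28 62 34]
  28. access 62: HIT. Cache (LRU->MRU): [77 28 34 62]
  29. access 28: HIT. Cache (LRU->MRU): [77 34 62 28]
  30. access 68: MISS, evict 77. Cache (LRU->MRU): [34 62 28 68]
  31. access 43: MISS, evict 34. Cache (LRU->MRU): [62 28 68 43]
  32. access 88: MISS, evict 62. Cache (LRU->MRU): [28 68 43 88]
  33. access 28: HIT. Cache (LRU->MRU): [68 43 88 28]
  34. access 68: HIT. Cache (LRU->MRU): [43 88 28 68]
  35. access 43: HIT. Cache (LRU->MRU): [88 28 68 43]
Total: 23 hits, 12 misses, 8 evictions

Hit rate = 23/35

Answer: 23/35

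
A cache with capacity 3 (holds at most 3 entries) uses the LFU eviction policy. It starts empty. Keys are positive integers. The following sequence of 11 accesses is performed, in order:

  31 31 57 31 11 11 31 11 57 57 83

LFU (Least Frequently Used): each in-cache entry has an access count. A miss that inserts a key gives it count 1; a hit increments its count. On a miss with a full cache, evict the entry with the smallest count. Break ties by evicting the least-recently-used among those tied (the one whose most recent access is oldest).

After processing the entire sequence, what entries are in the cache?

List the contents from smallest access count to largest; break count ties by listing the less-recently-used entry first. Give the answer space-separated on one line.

LFU simulation (capacity=3):
  1. access 31: MISS. Cache: [31(c=1)]
  2. access 31: HIT, count now 2. Cache: [31(c=2)]
  3. access 57: MISS. Cache: [57(c=1) 31(c=2)]
  4. access 31: HIT, count now 3. Cache: [57(c=1) 31(c=3)]
  5. access 11: MISS. Cache: [57(c=1) 11(c=1) 31(c=3)]
  6. access 11: HIT, count now 2. Cache: [57(c=1) 11(c=2) 31(c=3)]
  7. access 31: HIT, count now 4. Cache: [57(c=1) 11(c=2) 31(c=4)]
  8. access 11: HIT, count now 3. Cache: [57(c=1) 11(c=3) 31(c=4)]
  9. access 57: HIT, count now 2. Cache: [57(c=2) 11(c=3) 31(c=4)]
  10. access 57: HIT, count now 3. Cache: [11(c=3) 57(c=3) 31(c=4)]
  11. access 83: MISS, evict 11(c=3). Cache: [83(c=1) 57(c=3) 31(c=4)]
Total: 7 hits, 4 misses, 1 evictions

Answer: 83 57 31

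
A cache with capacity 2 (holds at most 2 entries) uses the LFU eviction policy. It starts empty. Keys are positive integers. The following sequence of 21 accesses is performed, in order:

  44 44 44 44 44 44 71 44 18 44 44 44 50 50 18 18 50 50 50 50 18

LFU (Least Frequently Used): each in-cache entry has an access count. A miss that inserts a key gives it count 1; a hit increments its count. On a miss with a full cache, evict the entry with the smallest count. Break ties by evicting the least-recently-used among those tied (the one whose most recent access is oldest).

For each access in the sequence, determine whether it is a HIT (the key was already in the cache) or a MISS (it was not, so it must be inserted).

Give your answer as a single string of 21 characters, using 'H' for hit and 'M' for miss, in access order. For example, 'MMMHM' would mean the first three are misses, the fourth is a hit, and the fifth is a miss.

Answer: MHHHHHMHMHHHMHMHMHHHM

Derivation:
LFU simulation (capacity=2):
  1. access 44: MISS. Cache: [44(c=1)]
  2. access 44: HIT, count now 2. Cache: [44(c=2)]
  3. access 44: HIT, count now 3. Cache: [44(c=3)]
  4. access 44: HIT, count now 4. Cache: [44(c=4)]
  5. access 44: HIT, count now 5. Cache: [44(c=5)]
  6. access 44: HIT, count now 6. Cache: [44(c=6)]
  7. access 71: MISS. Cache: [71(c=1) 44(c=6)]
  8. access 44: HIT, count now 7. Cache: [71(c=1) 44(c=7)]
  9. access 18: MISS, evict 71(c=1). Cache: [18(c=1) 44(c=7)]
  10. access 44: HIT, count now 8. Cache: [18(c=1) 44(c=8)]
  11. access 44: HIT, count now 9. Cache: [18(c=1) 44(c=9)]
  12. access 44: HIT, count now 10. Cache: [18(c=1) 44(c=10)]
  13. access 50: MISS, evict 18(c=1). Cache: [50(c=1) 44(c=10)]
  14. access 50: HIT, count now 2. Cache: [50(c=2) 44(c=10)]
  15. access 18: MISS, evict 50(c=2). Cache: [18(c=1) 44(c=10)]
  16. access 18: HIT, count now 2. Cache: [18(c=2) 44(c=10)]
  17. access 50: MISS, evict 18(c=2). Cache: [50(c=1) 44(c=10)]
  18. access 50: HIT, count now 2. Cache: [50(c=2) 44(c=10)]
  19. access 50: HIT, count now 3. Cache: [50(c=3) 44(c=10)]
  20. access 50: HIT, count now 4. Cache: [50(c=4) 44(c=10)]
  21. access 18: MISS, evict 50(c=4). Cache: [18(c=1) 44(c=10)]
Total: 14 hits, 7 misses, 5 evictions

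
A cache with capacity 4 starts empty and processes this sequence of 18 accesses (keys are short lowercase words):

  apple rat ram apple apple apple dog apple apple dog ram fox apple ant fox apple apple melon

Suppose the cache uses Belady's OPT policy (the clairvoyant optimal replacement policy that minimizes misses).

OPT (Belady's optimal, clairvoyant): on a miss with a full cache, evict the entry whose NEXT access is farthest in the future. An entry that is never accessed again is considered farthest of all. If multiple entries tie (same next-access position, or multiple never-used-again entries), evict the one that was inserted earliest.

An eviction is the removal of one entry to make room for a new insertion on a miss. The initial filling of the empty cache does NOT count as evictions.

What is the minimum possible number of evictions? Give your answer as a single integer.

Answer: 3

Derivation:
OPT (Belady) simulation (capacity=4):
  1. access apple: MISS. Cache: [apple]
  2. access rat: MISS. Cache: [apple rat]
  3. access ram: MISS. Cache: [apple rat ram]
  4. access apple: HIT. Next use of apple: step 5. Cache: [apple rat ram]
  5. access apple: HIT. Next use of apple: step 6. Cache: [apple rat ram]
  6. access apple: HIT. Next use of apple: step 8. Cache: [apple rat ram]
  7. access dog: MISS. Cache: [apple rat ram dog]
  8. access apple: HIT. Next use of apple: step 9. Cache: [apple rat ram dog]
  9. access apple: HIT. Next use of apple: step 13. Cache: [apple rat ram dog]
  10. access dog: HIT. Next use of dog: never. Cache: [apple rat ram dog]
  11. access ram: HIT. Next use of ram: never. Cache: [apple rat ram dog]
  12. access fox: MISS, evict rat (next use: never). Cache: [apple ram dog fox]
  13. access apple: HIT. Next use of apple: step 16. Cache: [apple ram dog fox]
  14. access ant: MISS, evict ram (next use: never). Cache: [apple dog fox ant]
  15. access fox: HIT. Next use of fox: never. Cache: [apple dog fox ant]
  16. access apple: HIT. Next use of apple: step 17. Cache: [apple dog fox ant]
  17. access apple: HIT. Next use of apple: never. Cache: [apple dog fox ant]
  18. access melon: MISS, evict apple (next use: never). Cache: [dog fox ant melon]
Total: 11 hits, 7 misses, 3 evictions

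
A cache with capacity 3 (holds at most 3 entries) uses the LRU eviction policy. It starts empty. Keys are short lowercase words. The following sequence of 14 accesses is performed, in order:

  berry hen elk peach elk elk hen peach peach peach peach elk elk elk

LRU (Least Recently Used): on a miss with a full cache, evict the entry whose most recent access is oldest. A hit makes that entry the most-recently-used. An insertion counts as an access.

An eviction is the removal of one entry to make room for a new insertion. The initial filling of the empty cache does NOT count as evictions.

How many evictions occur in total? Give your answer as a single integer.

LRU simulation (capacity=3):
  1. access berry: MISS. Cache (LRU->MRU): [berry]
  2. access hen: MISS. Cache (LRU->MRU): [berry hen]
  3. access elk: MISS. Cache (LRU->MRU): [berry hen elk]
  4. access peach: MISS, evict berry. Cache (LRU->MRU): [hen elk peach]
  5. access elk: HIT. Cache (LRU->MRU): [hen peach elk]
  6. access elk: HIT. Cache (LRU->MRU): [hen peach elk]
  7. access hen: HIT. Cache (LRU->MRU): [peach elk hen]
  8. access peach: HIT. Cache (LRU->MRU): [elk hen peach]
  9. access peach: HIT. Cache (LRU->MRU): [elk hen peach]
  10. access peach: HIT. Cache (LRU->MRU): [elk hen peach]
  11. access peach: HIT. Cache (LRU->MRU): [elk hen peach]
  12. access elk: HIT. Cache (LRU->MRU): [hen peach elk]
  13. access elk: HIT. Cache (LRU->MRU): [hen peach elk]
  14. access elk: HIT. Cache (LRU->MRU): [hen peach elk]
Total: 10 hits, 4 misses, 1 evictions

Answer: 1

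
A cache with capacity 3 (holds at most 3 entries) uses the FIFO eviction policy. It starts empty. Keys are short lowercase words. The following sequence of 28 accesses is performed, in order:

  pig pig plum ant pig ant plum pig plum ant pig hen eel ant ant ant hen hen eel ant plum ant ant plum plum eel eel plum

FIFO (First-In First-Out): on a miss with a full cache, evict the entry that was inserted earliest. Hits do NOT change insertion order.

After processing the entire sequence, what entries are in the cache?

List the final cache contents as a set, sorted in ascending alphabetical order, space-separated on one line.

FIFO simulation (capacity=3):
  1. access pig: MISS. Cache (old->new): [pig]
  2. access pig: HIT. Cache (old->new): [pig]
  3. access plum: MISS. Cache (old->new): [pig plum]
  4. access ant: MISS. Cache (old->new): [pig plum ant]
  5. access pig: HIT. Cache (old->new): [pig plum ant]
  6. access ant: HIT. Cache (old->new): [pig plum ant]
  7. access plum: HIT. Cache (old->new): [pig plum ant]
  8. access pig: HIT. Cache (old->new): [pig plum ant]
  9. access plum: HIT. Cache (old->new): [pig plum ant]
  10. access ant: HIT. Cache (old->new): [pig plum ant]
  11. access pig: HIT. Cache (old->new): [pig plum ant]
  12. access hen: MISS, evict pig. Cache (old->new): [plum ant hen]
  13. access eel: MISS, evict plum. Cache (old->new): [ant hen eel]
  14. access ant: HIT. Cache (old->new): [ant hen eel]
  15. access ant: HIT. Cache (old->new): [ant hen eel]
  16. access ant: HIT. Cache (old->new): [ant hen eel]
  17. access hen: HIT. Cache (old->new): [ant hen eel]
  18. access hen: HIT. Cache (old->new): [ant hen eel]
  19. access eel: HIT. Cache (old->new): [ant hen eel]
  20. access ant: HIT. Cache (old->new): [ant hen eel]
  21. access plum: MISS, evict ant. Cache (old->new): [hen eel plum]
  22. access ant: MISS, evict hen. Cache (old->new): [eel plum ant]
  23. access ant: HIT. Cache (old->new): [eel plum ant]
  24. access plum: HIT. Cache (old->new): [eel plum ant]
  25. access plum: HIT. Cache (old->new): [eel plum ant]
  26. access eel: HIT. Cache (old->new): [eel plum ant]
  27. access eel: HIT. Cache (old->new): [eel plum ant]
  28. access plum: HIT. Cache (old->new): [eel plum ant]
Total: 21 hits, 7 misses, 4 evictions

Answer: ant eel plum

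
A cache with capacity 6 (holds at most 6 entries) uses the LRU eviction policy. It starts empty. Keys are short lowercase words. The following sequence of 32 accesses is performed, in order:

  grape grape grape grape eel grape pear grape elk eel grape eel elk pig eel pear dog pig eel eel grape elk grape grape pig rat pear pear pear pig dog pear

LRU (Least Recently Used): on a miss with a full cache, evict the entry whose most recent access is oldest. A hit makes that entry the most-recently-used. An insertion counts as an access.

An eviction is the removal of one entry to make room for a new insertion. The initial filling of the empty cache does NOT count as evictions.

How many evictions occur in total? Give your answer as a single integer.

LRU simulation (capacity=6):
  1. access grape: MISS. Cache (LRU->MRU): [grape]
  2. access grape: HIT. Cache (LRU->MRU): [grape]
  3. access grape: HIT. Cache (LRU->MRU): [grape]
  4. access grape: HIT. Cache (LRU->MRU): [grape]
  5. access eel: MISS. Cache (LRU->MRU): [grape eel]
  6. access grape: HIT. Cache (LRU->MRU): [eel grape]
  7. access pear: MISS. Cache (LRU->MRU): [eel grape pear]
  8. access grape: HIT. Cache (LRU->MRU): [eel pear grape]
  9. access elk: MISS. Cache (LRU->MRU): [eel pear grape elk]
  10. access eel: HIT. Cache (LRU->MRU): [pear grape elk eel]
  11. access grape: HIT. Cache (LRU->MRU): [pear elk eel grape]
  12. access eel: HIT. Cache (LRU->MRU): [pear elk grape eel]
  13. access elk: HIT. Cache (LRU->MRU): [pear grape eel elk]
  14. access pig: MISS. Cache (LRU->MRU): [pear grape eel elk pig]
  15. access eel: HIT. Cache (LRU->MRU): [pear grape elk pig eel]
  16. access pear: HIT. Cache (LRU->MRU): [grape elk pig eel pear]
  17. access dog: MISS. Cache (LRU->MRU): [grape elk pig eel pear dog]
  18. access pig: HIT. Cache (LRU->MRU): [grape elk eel pear dog pig]
  19. access eel: HIT. Cache (LRU->MRU): [grape elk pear dog pig eel]
  20. access eel: HIT. Cache (LRU->MRU): [grape elk pear dog pig eel]
  21. access grape: HIT. Cache (LRU->MRU): [elk pear dog pig eel grape]
  22. access elk: HIT. Cache (LRU->MRU): [pear dog pig eel grape elk]
  23. access grape: HIT. Cache (LRU->MRU): [pear dog pig eel elk grape]
  24. access grape: HIT. Cache (LRU->MRU): [pear dog pig eel elk grape]
  25. access pig: HIT. Cache (LRU->MRU): [pear dog eel elk grape pig]
  26. access rat: MISS, evict pear. Cache (LRU->MRU): [dog eel elk grape pig rat]
  27. access pear: MISS, evict dog. Cache (LRU->MRU): [eel elk grape pig rat pear]
  28. access pear: HIT. Cache (LRU->MRU): [eel elk grape pig rat pear]
  29. access pear: HIT. Cache (LRU->MRU): [eel elk grape pig rat pear]
  30. access pig: HIT. Cache (LRU->MRU): [eel elk grape rat pear pig]
  31. access dog: MISS, evict eel. Cache (LRU->MRU): [elk grape rat pear pig dog]
  32. access pear: HIT. Cache (LRU->MRU): [elk grape rat pig dog pear]
Total: 23 hits, 9 misses, 3 evictions

Answer: 3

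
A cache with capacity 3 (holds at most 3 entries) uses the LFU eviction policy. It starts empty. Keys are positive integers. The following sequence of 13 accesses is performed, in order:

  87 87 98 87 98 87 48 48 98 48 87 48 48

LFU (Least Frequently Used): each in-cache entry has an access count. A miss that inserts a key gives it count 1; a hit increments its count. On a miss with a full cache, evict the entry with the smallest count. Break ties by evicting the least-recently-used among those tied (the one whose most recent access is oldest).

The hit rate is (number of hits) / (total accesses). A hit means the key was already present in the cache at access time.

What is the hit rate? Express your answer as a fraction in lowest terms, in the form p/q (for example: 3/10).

Answer: 10/13

Derivation:
LFU simulation (capacity=3):
  1. access 87: MISS. Cache: [87(c=1)]
  2. access 87: HIT, count now 2. Cache: [87(c=2)]
  3. access 98: MISS. Cache: [98(c=1) 87(c=2)]
  4. access 87: HIT, count now 3. Cache: [98(c=1) 87(c=3)]
  5. access 98: HIT, count now 2. Cache: [98(c=2) 87(c=3)]
  6. access 87: HIT, count now 4. Cache: [98(c=2) 87(c=4)]
  7. access 48: MISS. Cache: [48(c=1) 98(c=2) 87(c=4)]
  8. access 48: HIT, count now 2. Cache: [98(c=2) 48(c=2) 87(c=4)]
  9. access 98: HIT, count now 3. Cache: [48(c=2) 98(c=3) 87(c=4)]
  10. access 48: HIT, count now 3. Cache: [98(c=3) 48(c=3) 87(c=4)]
  11. access 87: HIT, count now 5. Cache: [98(c=3) 48(c=3) 87(c=5)]
  12. access 48: HIT, count now 4. Cache: [98(c=3) 48(c=4) 87(c=5)]
  13. access 48: HIT, count now 5. Cache: [98(c=3) 87(c=5) 48(c=5)]
Total: 10 hits, 3 misses, 0 evictions

Hit rate = 10/13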